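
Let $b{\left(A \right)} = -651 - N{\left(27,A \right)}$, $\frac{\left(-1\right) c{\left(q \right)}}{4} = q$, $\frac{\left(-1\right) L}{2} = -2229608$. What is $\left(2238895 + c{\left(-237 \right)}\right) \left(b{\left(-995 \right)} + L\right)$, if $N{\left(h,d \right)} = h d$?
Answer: $10046658987490$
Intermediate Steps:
$L = 4459216$ ($L = \left(-2\right) \left(-2229608\right) = 4459216$)
$c{\left(q \right)} = - 4 q$
$N{\left(h,d \right)} = d h$
$b{\left(A \right)} = -651 - 27 A$ ($b{\left(A \right)} = -651 - A 27 = -651 - 27 A$)
$\left(2238895 + c{\left(-237 \right)}\right) \left(b{\left(-995 \right)} + L\right) = \left(2238895 - -948\right) \left(\left(-651 - -26865\right) + 4459216\right) = \left(2238895 + 948\right) \left(\left(-651 + 26865\right) + 4459216\right) = 2239843 \left(26214 + 4459216\right) = 2239843 \cdot 4485430 = 10046658987490$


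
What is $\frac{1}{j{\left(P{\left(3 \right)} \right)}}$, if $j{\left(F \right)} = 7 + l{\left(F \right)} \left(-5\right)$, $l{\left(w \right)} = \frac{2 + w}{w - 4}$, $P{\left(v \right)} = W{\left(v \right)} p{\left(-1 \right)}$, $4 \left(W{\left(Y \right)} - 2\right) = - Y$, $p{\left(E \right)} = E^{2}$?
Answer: $\frac{11}{142} \approx 0.077465$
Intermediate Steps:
$W{\left(Y \right)} = 2 - \frac{Y}{4}$ ($W{\left(Y \right)} = 2 + \frac{\left(-1\right) Y}{4} = 2 - \frac{Y}{4}$)
$P{\left(v \right)} = 2 - \frac{v}{4}$ ($P{\left(v \right)} = \left(2 - \frac{v}{4}\right) \left(-1\right)^{2} = \left(2 - \frac{v}{4}\right) 1 = 2 - \frac{v}{4}$)
$l{\left(w \right)} = \frac{2 + w}{-4 + w}$
$j{\left(F \right)} = 7 - \frac{5 \left(2 + F\right)}{-4 + F}$ ($j{\left(F \right)} = 7 + \frac{2 + F}{-4 + F} \left(-5\right) = 7 - \frac{5 \left(2 + F\right)}{-4 + F}$)
$\frac{1}{j{\left(P{\left(3 \right)} \right)}} = \frac{1}{2 \frac{1}{-4 + \left(2 - \frac{3}{4}\right)} \left(-19 + \left(2 - \frac{3}{4}\right)\right)} = \frac{1}{2 \frac{1}{-4 + \frac{5}{4}} \left(-19 + \frac{5}{4}\right)} = \frac{1}{2 \frac{1}{- \frac{11}{4}} \left(- \frac{71}{4}\right)} = \frac{1}{2 \left(- \frac{4}{11}\right) \left(- \frac{71}{4}\right)} = \frac{1}{\frac{142}{11}} = \frac{11}{142}$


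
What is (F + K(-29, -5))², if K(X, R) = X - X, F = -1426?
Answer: 2033476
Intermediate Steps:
K(X, R) = 0
(F + K(-29, -5))² = (-1426 + 0)² = (-1426)² = 2033476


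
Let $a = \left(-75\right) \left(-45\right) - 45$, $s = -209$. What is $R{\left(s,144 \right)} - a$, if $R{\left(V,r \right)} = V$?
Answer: $-3539$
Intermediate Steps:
$a = 3330$ ($a = 3375 - 45 = 3330$)
$R{\left(s,144 \right)} - a = -209 - 3330 = -3539$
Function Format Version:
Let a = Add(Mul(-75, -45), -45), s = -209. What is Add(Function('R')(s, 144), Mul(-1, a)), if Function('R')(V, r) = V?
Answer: -3539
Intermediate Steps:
a = 3330 (a = Add(3375, -45) = 3330)
Add(Function('R')(s, 144), Mul(-1, a)) = Add(-209, Mul(-1, 3330)) = Add(-209, -3330) = -3539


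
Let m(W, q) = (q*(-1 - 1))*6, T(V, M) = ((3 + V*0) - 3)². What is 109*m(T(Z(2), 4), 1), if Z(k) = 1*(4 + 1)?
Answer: -1308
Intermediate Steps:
Z(k) = 5 (Z(k) = 1*5 = 5)
T(V, M) = 0 (T(V, M) = ((3 + 0) - 3)² = (3 - 3)² = 0² = 0)
m(W, q) = -12*q (m(W, q) = (q*(-2))*6 = -2*q*6 = -12*q)
109*m(T(Z(2), 4), 1) = 109*(-12*1) = 109*(-12) = -1308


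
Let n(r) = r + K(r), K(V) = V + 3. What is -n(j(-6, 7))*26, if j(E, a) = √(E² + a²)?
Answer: -78 - 52*√85 ≈ -557.42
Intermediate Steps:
K(V) = 3 + V
n(r) = 3 + 2*r (n(r) = r + (3 + r) = 3 + 2*r)
-n(j(-6, 7))*26 = -(3 + 2*√((-6)² + 7²))*26 = -(3 + 2*√(36 + 49))*26 = -(3 + 2*√85)*26 = -(78 + 52*√85) = -78 - 52*√85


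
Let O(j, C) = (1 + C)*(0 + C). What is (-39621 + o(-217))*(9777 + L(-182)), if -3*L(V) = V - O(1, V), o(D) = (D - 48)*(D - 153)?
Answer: 3649183195/3 ≈ 1.2164e+9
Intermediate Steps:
O(j, C) = C*(1 + C) (O(j, C) = (1 + C)*C = C*(1 + C))
o(D) = (-153 + D)*(-48 + D) (o(D) = (-48 + D)*(-153 + D) = (-153 + D)*(-48 + D))
L(V) = -V/3 + V*(1 + V)/3 (L(V) = -(V - V*(1 + V))/3 = -V/3 + V*(1 + V)/3)
(-39621 + o(-217))*(9777 + L(-182)) = (-39621 + (7344 + (-217)² - 201*(-217)))*(9777 + (⅓)*(-182)²) = (-39621 + (7344 + 47089 + 43617))*(9777 + (⅓)*33124) = (-39621 + 98050)*(9777 + 33124/3) = 58429*(62455/3) = 3649183195/3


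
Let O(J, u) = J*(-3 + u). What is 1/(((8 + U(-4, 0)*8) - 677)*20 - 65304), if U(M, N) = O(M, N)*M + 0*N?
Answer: -1/86364 ≈ -1.1579e-5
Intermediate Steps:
U(M, N) = M²*(-3 + N) (U(M, N) = (M*(-3 + N))*M + 0*N = M²*(-3 + N) + 0 = M²*(-3 + N))
1/(((8 + U(-4, 0)*8) - 677)*20 - 65304) = 1/(((8 + ((-4)²*(-3 + 0))*8) - 677)*20 - 65304) = 1/(((8 + (16*(-3))*8) - 677)*20 - 65304) = 1/(((8 - 48*8) - 677)*20 - 65304) = 1/(((8 - 384) - 677)*20 - 65304) = 1/((-376 - 677)*20 - 65304) = 1/(-1053*20 - 65304) = 1/(-21060 - 65304) = 1/(-86364) = -1/86364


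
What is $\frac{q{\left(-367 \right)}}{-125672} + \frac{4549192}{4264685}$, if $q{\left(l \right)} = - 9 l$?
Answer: $\frac{557619802469}{535951493320} \approx 1.0404$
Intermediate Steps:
$\frac{q{\left(-367 \right)}}{-125672} + \frac{4549192}{4264685} = \frac{\left(-9\right) \left(-367\right)}{-125672} + \frac{4549192}{4264685} = 3303 \left(- \frac{1}{125672}\right) + 4549192 \cdot \frac{1}{4264685} = - \frac{3303}{125672} + \frac{4549192}{4264685} = \frac{557619802469}{535951493320}$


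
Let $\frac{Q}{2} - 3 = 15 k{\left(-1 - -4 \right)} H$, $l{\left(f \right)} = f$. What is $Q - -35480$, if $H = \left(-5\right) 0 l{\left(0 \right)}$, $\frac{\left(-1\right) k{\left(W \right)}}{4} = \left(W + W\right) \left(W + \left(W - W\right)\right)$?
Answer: $35486$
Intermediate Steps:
$k{\left(W \right)} = - 8 W^{2}$ ($k{\left(W \right)} = - 4 \left(W + W\right) \left(W + \left(W - W\right)\right) = - 4 \cdot 2 W \left(W + 0\right) = - 4 \cdot 2 W W = - 4 \cdot 2 W^{2} = - 8 W^{2}$)
$H = 0$ ($H = \left(-5\right) 0 \cdot 0 = 0 \cdot 0 = 0$)
$Q = 6$ ($Q = 6 + 2 \cdot 15 \left(- 8 \left(-1 - -4\right)^{2}\right) 0 = 6 + 2 \cdot 15 \left(- 8 \left(-1 + 4\right)^{2}\right) 0 = 6 + 2 \cdot 15 \left(- 8 \cdot 3^{2}\right) 0 = 6 + 2 \cdot 15 \left(\left(-8\right) 9\right) 0 = 6 + 2 \cdot 15 \left(-72\right) 0 = 6 + 2 \left(\left(-1080\right) 0\right) = 6 + 2 \cdot 0 = 6 + 0 = 6$)
$Q - -35480 = 6 - -35480 = 6 + 35480 = 35486$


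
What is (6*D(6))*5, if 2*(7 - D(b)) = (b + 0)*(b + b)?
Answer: -870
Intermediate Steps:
D(b) = 7 - b² (D(b) = 7 - (b + 0)*(b + b)/2 = 7 - b*2*b/2 = 7 - b²)
(6*D(6))*5 = (6*(7 - 1*6²))*5 = (6*(7 - 1*36))*5 = (6*(7 - 36))*5 = (6*(-29))*5 = -174*5 = -870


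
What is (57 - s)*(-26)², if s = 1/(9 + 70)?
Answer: 3043352/79 ≈ 38523.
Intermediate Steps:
s = 1/79 ≈ 0.012658
(57 - s)*(-26)² = (57 - 1*1/79)*(-26)² = (57 - 1/79)*676 = (4502/79)*676 = 3043352/79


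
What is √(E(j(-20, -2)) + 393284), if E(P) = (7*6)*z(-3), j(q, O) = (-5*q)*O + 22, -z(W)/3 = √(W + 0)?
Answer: √(393284 - 126*I*√3) ≈ 627.12 - 0.174*I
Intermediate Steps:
z(W) = -3*√W (z(W) = -3*√(W + 0) = -3*√W)
j(q, O) = 22 - 5*O*q (j(q, O) = -5*O*q + 22 = 22 - 5*O*q)
E(P) = -126*I*√3 (E(P) = (7*6)*(-3*I*√3) = 42*(-3*I*√3) = -126*I*√3)
√(E(j(-20, -2)) + 393284) = √(-126*I*√3 + 393284) = √(393284 - 126*I*√3)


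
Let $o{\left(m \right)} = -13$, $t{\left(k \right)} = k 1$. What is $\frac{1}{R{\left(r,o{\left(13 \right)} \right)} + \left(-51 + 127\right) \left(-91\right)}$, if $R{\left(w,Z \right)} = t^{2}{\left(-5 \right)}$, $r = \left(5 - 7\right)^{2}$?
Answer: $- \frac{1}{6891} \approx -0.00014512$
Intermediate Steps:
$t{\left(k \right)} = k$
$r = 4$ ($r = \left(-2\right)^{2} = 4$)
$R{\left(w,Z \right)} = 25$ ($R{\left(w,Z \right)} = \left(-5\right)^{2} = 25$)
$\frac{1}{R{\left(r,o{\left(13 \right)} \right)} + \left(-51 + 127\right) \left(-91\right)} = \frac{1}{25 + \left(-51 + 127\right) \left(-91\right)} = \frac{1}{25 + 76 \left(-91\right)} = \frac{1}{25 - 6916} = \frac{1}{-6891} = - \frac{1}{6891}$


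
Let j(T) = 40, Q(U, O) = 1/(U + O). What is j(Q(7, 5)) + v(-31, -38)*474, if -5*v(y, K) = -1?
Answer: 674/5 ≈ 134.80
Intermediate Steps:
v(y, K) = ⅕ (v(y, K) = -⅕*(-1) = ⅕)
Q(U, O) = 1/(O + U)
j(Q(7, 5)) + v(-31, -38)*474 = 40 + (⅕)*474 = 40 + 474/5 = 674/5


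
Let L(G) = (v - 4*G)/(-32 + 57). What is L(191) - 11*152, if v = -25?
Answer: -42589/25 ≈ -1703.6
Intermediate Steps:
L(G) = -1 - 4*G/25 (L(G) = (-25 - 4*G)/(-32 + 57) = (-25 - 4*G)/25 = (-25 - 4*G)*(1/25) = -1 - 4*G/25)
L(191) - 11*152 = (-1 - 4/25*191) - 11*152 = (-1 - 764/25) - 1672 = -789/25 - 1672 = -42589/25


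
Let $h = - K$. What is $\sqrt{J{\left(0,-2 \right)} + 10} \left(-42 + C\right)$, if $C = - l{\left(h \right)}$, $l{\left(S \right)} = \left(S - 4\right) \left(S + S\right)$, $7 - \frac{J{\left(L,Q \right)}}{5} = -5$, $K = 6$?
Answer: $- 162 \sqrt{70} \approx -1355.4$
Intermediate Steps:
$J{\left(L,Q \right)} = 60$ ($J{\left(L,Q \right)} = 35 - -25 = 35 + 25 = 60$)
$h = -6$ ($h = \left(-1\right) 6 = -6$)
$l{\left(S \right)} = 2 S \left(-4 + S\right)$ ($l{\left(S \right)} = \left(-4 + S\right) 2 S = 2 S \left(-4 + S\right)$)
$C = -120$ ($C = - 2 \left(-6\right) \left(-4 - 6\right) = - 2 \left(-6\right) \left(-10\right) = \left(-1\right) 120 = -120$)
$\sqrt{J{\left(0,-2 \right)} + 10} \left(-42 + C\right) = \sqrt{60 + 10} \left(-42 - 120\right) = \sqrt{70} \left(-162\right) = - 162 \sqrt{70}$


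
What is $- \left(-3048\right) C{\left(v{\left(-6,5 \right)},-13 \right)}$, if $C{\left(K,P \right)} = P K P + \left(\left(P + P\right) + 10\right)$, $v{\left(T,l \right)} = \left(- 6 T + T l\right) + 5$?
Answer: $5617464$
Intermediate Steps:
$v{\left(T,l \right)} = 5 - 6 T + T l$
$C{\left(K,P \right)} = 10 + 2 P + K P^{2}$ ($C{\left(K,P \right)} = K P P + \left(2 P + 10\right) = K P^{2} + \left(10 + 2 P\right) = 10 + 2 P + K P^{2}$)
$- \left(-3048\right) C{\left(v{\left(-6,5 \right)},-13 \right)} = - \left(-3048\right) \left(10 + 2 \left(-13\right) + \left(5 - -36 - 30\right) \left(-13\right)^{2}\right) = - \left(-3048\right) \left(10 - 26 + \left(5 + 36 - 30\right) 169\right) = - \left(-3048\right) \left(10 - 26 + 11 \cdot 169\right) = - \left(-3048\right) \left(10 - 26 + 1859\right) = - \left(-3048\right) 1843 = \left(-1\right) \left(-5617464\right) = 5617464$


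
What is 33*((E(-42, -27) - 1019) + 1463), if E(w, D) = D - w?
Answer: 15147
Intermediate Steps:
33*((E(-42, -27) - 1019) + 1463) = 33*(((-27 - 1*(-42)) - 1019) + 1463) = 33*(((-27 + 42) - 1019) + 1463) = 33*((15 - 1019) + 1463) = 33*(-1004 + 1463) = 33*459 = 15147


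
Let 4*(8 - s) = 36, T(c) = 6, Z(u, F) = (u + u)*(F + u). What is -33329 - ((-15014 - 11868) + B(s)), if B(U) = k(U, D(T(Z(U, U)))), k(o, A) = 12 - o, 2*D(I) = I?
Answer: -6460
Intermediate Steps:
Z(u, F) = 2*u*(F + u) (Z(u, F) = (2*u)*(F + u) = 2*u*(F + u))
D(I) = I/2
s = -1 (s = 8 - 1/4*36 = 8 - 9 = -1)
B(U) = 12 - U
-33329 - ((-15014 - 11868) + B(s)) = -33329 - ((-15014 - 11868) + (12 - 1*(-1))) = -33329 - (-26882 + (12 + 1)) = -33329 - (-26882 + 13) = -33329 - 1*(-26869) = -33329 + 26869 = -6460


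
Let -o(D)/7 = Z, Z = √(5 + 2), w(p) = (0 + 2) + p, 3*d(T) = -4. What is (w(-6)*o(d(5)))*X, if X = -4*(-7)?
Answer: 784*√7 ≈ 2074.3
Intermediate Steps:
d(T) = -4/3 (d(T) = (⅓)*(-4) = -4/3)
w(p) = 2 + p
X = 28
Z = √7 ≈ 2.6458
o(D) = -7*√7
(w(-6)*o(d(5)))*X = ((2 - 6)*(-7*√7))*28 = -(-28)*√7*28 = (28*√7)*28 = 784*√7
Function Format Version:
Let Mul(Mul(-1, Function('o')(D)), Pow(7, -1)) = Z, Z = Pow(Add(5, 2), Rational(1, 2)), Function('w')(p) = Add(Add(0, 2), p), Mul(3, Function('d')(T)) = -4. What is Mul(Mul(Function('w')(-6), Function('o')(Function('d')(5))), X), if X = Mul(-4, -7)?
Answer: Mul(784, Pow(7, Rational(1, 2))) ≈ 2074.3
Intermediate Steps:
Function('d')(T) = Rational(-4, 3) (Function('d')(T) = Mul(Rational(1, 3), -4) = Rational(-4, 3))
Function('w')(p) = Add(2, p)
X = 28
Z = Pow(7, Rational(1, 2)) ≈ 2.6458
Function('o')(D) = Mul(-7, Pow(7, Rational(1, 2)))
Mul(Mul(Function('w')(-6), Function('o')(Function('d')(5))), X) = Mul(Mul(Add(2, -6), Mul(-7, Pow(7, Rational(1, 2)))), 28) = Mul(Mul(-4, Mul(-7, Pow(7, Rational(1, 2)))), 28) = Mul(Mul(28, Pow(7, Rational(1, 2))), 28) = Mul(784, Pow(7, Rational(1, 2)))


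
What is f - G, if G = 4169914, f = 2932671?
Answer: -1237243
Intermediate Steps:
f - G = 2932671 - 1*4169914 = 2932671 - 4169914 = -1237243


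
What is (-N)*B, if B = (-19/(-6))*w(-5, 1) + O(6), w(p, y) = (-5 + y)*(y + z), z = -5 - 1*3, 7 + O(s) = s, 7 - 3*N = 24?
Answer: 4471/9 ≈ 496.78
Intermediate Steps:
N = -17/3 (N = 7/3 - ⅓*24 = 7/3 - 8 = -17/3 ≈ -5.6667)
O(s) = -7 + s
z = -8 (z = -5 - 3 = -8)
w(p, y) = (-8 + y)*(-5 + y) (w(p, y) = (-5 + y)*(y - 8) = (-5 + y)*(-8 + y) = (-8 + y)*(-5 + y))
B = 263/3 (B = (-19/(-6))*(40 + 1² - 13*1) + (-7 + 6) = (-19*(-⅙))*(40 + 1 - 13) - 1 = (19/6)*28 - 1 = 266/3 - 1 = 263/3 ≈ 87.667)
(-N)*B = -1*(-17/3)*(263/3) = (17/3)*(263/3) = 4471/9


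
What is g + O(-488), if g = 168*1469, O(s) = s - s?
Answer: 246792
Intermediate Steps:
O(s) = 0
g = 246792
g + O(-488) = 246792 + 0 = 246792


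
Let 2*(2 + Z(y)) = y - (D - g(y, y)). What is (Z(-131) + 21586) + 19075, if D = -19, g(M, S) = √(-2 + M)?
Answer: 40603 + I*√133/2 ≈ 40603.0 + 5.7663*I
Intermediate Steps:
Z(y) = 15/2 + y/2 + √(-2 + y)/2 (Z(y) = -2 + (y - (-19 - √(-2 + y)))/2 = -2 + (y + (19 + √(-2 + y)))/2 = -2 + (19 + y + √(-2 + y))/2 = -2 + (19/2 + y/2 + √(-2 + y)/2) = 15/2 + y/2 + √(-2 + y)/2)
(Z(-131) + 21586) + 19075 = ((15/2 + (½)*(-131) + √(-2 - 131)/2) + 21586) + 19075 = ((15/2 - 131/2 + √(-133)/2) + 21586) + 19075 = ((15/2 - 131/2 + (I*√133)/2) + 21586) + 19075 = ((15/2 - 131/2 + I*√133/2) + 21586) + 19075 = ((-58 + I*√133/2) + 21586) + 19075 = (21528 + I*√133/2) + 19075 = 40603 + I*√133/2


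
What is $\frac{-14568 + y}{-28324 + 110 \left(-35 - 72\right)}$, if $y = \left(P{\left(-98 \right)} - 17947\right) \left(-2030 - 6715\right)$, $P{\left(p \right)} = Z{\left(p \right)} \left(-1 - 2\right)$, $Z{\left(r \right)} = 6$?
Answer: $- \frac{157089357}{40094} \approx -3918.0$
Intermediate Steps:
$P{\left(p \right)} = -18$ ($P{\left(p \right)} = 6 \left(-1 - 2\right) = 6 \left(-3\right) = -18$)
$y = 157103925$ ($y = \left(-18 - 17947\right) \left(-2030 - 6715\right) = \left(-17965\right) \left(-8745\right) = 157103925$)
$\frac{-14568 + y}{-28324 + 110 \left(-35 - 72\right)} = \frac{-14568 + 157103925}{-28324 + 110 \left(-35 - 72\right)} = \frac{157089357}{-28324 + 110 \left(-107\right)} = \frac{157089357}{-28324 - 11770} = \frac{157089357}{-40094} = 157089357 \left(- \frac{1}{40094}\right) = - \frac{157089357}{40094}$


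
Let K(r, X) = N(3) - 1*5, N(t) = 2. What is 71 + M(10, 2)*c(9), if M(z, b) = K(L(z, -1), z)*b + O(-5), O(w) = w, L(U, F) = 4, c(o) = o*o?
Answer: -820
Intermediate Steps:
c(o) = o²
K(r, X) = -3 (K(r, X) = 2 - 1*5 = 2 - 5 = -3)
M(z, b) = -5 - 3*b (M(z, b) = -3*b - 5 = -5 - 3*b)
71 + M(10, 2)*c(9) = 71 + (-5 - 3*2)*9² = 71 + (-5 - 6)*81 = 71 - 11*81 = 71 - 891 = -820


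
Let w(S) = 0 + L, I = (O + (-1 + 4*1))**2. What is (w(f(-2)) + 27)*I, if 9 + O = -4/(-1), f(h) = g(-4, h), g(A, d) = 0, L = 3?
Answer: 120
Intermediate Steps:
f(h) = 0
O = -5 (O = -9 - 4/(-1) = -9 - 4*(-1) = -9 + 4 = -5)
I = 4 (I = (-5 + (-1 + 4*1))**2 = (-5 + (-1 + 4))**2 = (-5 + 3)**2 = (-2)**2 = 4)
w(S) = 3 (w(S) = 0 + 3 = 3)
(w(f(-2)) + 27)*I = (3 + 27)*4 = 30*4 = 120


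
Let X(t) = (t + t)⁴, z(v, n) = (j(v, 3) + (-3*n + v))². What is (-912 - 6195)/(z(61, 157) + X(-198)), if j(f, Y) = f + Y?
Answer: -7107/24591377572 ≈ -2.8900e-7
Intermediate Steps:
j(f, Y) = Y + f
z(v, n) = (3 - 3*n + 2*v)² (z(v, n) = ((3 + v) + (-3*n + v))² = ((3 + v) + (v - 3*n))² = (3 - 3*n + 2*v)²)
X(t) = 16*t⁴ (X(t) = (2*t)⁴ = 16*t⁴)
(-912 - 6195)/(z(61, 157) + X(-198)) = (-912 - 6195)/((3 - 3*157 + 2*61)² + 16*(-198)⁴) = -7107/((3 - 471 + 122)² + 16*1536953616) = -7107/((-346)² + 24591257856) = -7107/(119716 + 24591257856) = -7107/24591377572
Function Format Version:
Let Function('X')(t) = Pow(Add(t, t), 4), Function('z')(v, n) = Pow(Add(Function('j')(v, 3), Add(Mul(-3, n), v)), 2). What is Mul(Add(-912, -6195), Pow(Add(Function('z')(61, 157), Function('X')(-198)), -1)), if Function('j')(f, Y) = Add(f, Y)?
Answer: Rational(-7107, 24591377572) ≈ -2.8900e-7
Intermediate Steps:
Function('j')(f, Y) = Add(Y, f)
Function('z')(v, n) = Pow(Add(3, Mul(-3, n), Mul(2, v)), 2) (Function('z')(v, n) = Pow(Add(Add(3, v), Add(Mul(-3, n), v)), 2) = Pow(Add(Add(3, v), Add(v, Mul(-3, n))), 2) = Pow(Add(3, Mul(-3, n), Mul(2, v)), 2))
Function('X')(t) = Mul(16, Pow(t, 4)) (Function('X')(t) = Pow(Mul(2, t), 4) = Mul(16, Pow(t, 4)))
Mul(Add(-912, -6195), Pow(Add(Function('z')(61, 157), Function('X')(-198)), -1)) = Mul(Add(-912, -6195), Pow(Add(Pow(Add(3, Mul(-3, 157), Mul(2, 61)), 2), Mul(16, Pow(-198, 4))), -1)) = Mul(-7107, Pow(Add(Pow(Add(3, -471, 122), 2), Mul(16, 1536953616)), -1)) = Mul(-7107, Pow(Add(Pow(-346, 2), 24591257856), -1)) = Mul(-7107, Pow(Add(119716, 24591257856), -1)) = Mul(-7107, Pow(24591377572, -1)) = Mul(-7107, Rational(1, 24591377572)) = Rational(-7107, 24591377572)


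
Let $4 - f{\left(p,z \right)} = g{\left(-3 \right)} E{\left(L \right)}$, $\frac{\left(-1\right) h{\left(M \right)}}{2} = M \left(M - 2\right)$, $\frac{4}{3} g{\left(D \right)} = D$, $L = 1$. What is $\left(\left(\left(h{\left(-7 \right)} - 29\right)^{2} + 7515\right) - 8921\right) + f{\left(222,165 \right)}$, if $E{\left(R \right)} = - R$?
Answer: $\frac{90483}{4} \approx 22621.0$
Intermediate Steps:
$g{\left(D \right)} = \frac{3 D}{4}$
$h{\left(M \right)} = - 2 M \left(-2 + M\right)$ ($h{\left(M \right)} = - 2 M \left(M - 2\right) = - 2 M \left(-2 + M\right)$)
$f{\left(p,z \right)} = \frac{7}{4}$ ($f{\left(p,z \right)} = 4 - \frac{3}{4} \left(-3\right) \left(\left(-1\right) 1\right) = 4 - \left(- \frac{9}{4}\right) \left(-1\right) = 4 - \frac{9}{4} = \frac{7}{4}$)
$\left(\left(\left(h{\left(-7 \right)} - 29\right)^{2} + 7515\right) - 8921\right) + f{\left(222,165 \right)} = \left(\left(\left(2 \left(-7\right) \left(2 - -7\right) - 29\right)^{2} + 7515\right) - 8921\right) + \frac{7}{4} = \left(\left(\left(2 \left(-7\right) \left(2 + 7\right) - 29\right)^{2} + 7515\right) - 8921\right) + \frac{7}{4} = \left(\left(\left(2 \left(-7\right) 9 - 29\right)^{2} + 7515\right) - 8921\right) + \frac{7}{4} = \left(\left(\left(-126 - 29\right)^{2} + 7515\right) - 8921\right) + \frac{7}{4} = \left(\left(\left(-155\right)^{2} + 7515\right) - 8921\right) + \frac{7}{4} = \left(\left(24025 + 7515\right) - 8921\right) + \frac{7}{4} = \left(31540 - 8921\right) + \frac{7}{4} = 22619 + \frac{7}{4} = \frac{90483}{4}$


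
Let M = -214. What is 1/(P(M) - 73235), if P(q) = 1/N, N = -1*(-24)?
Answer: -24/1757639 ≈ -1.3655e-5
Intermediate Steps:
N = 24
P(q) = 1/24
1/(P(M) - 73235) = 1/(1/24 - 73235) = 1/(-1757639/24) = -24/1757639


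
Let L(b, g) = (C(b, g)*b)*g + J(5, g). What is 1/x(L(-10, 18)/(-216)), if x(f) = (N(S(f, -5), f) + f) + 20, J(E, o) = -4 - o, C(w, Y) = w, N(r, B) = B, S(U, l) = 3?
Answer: 54/191 ≈ 0.28272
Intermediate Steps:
L(b, g) = -4 - g + g*b² (L(b, g) = (b*b)*g + (-4 - g) = b²*g + (-4 - g) = g*b² + (-4 - g) = -4 - g + g*b²)
x(f) = 20 + 2*f (x(f) = (f + f) + 20 = 2*f + 20 = 20 + 2*f)
1/x(L(-10, 18)/(-216)) = 1/(20 + 2*((-4 - 1*18 + 18*(-10)²)/(-216))) = 1/(20 + 2*((-4 - 18 + 18*100)*(-1/216))) = 1/(20 + 2*((-4 - 18 + 1800)*(-1/216))) = 1/(20 + 2*(1778*(-1/216))) = 1/(20 + 2*(-889/108)) = 1/(20 - 889/54) = 1/(191/54) = 54/191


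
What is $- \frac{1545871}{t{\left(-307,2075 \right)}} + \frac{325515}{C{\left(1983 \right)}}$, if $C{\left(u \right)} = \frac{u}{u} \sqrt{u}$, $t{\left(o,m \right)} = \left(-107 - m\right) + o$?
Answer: $\frac{1545871}{2489} + \frac{108505 \sqrt{1983}}{661} \approx 7931.0$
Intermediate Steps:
$t{\left(o,m \right)} = -107 + o - m$
$C{\left(u \right)} = \sqrt{u}$ ($C{\left(u \right)} = 1 \sqrt{u} = \sqrt{u}$)
$- \frac{1545871}{t{\left(-307,2075 \right)}} + \frac{325515}{C{\left(1983 \right)}} = - \frac{1545871}{-107 - 307 - 2075} + \frac{325515}{\sqrt{1983}} = - \frac{1545871}{-107 - 307 - 2075} + 325515 \frac{\sqrt{1983}}{1983} = - \frac{1545871}{-2489} + \frac{108505 \sqrt{1983}}{661} = \left(-1545871\right) \left(- \frac{1}{2489}\right) + \frac{108505 \sqrt{1983}}{661} = \frac{1545871}{2489} + \frac{108505 \sqrt{1983}}{661}$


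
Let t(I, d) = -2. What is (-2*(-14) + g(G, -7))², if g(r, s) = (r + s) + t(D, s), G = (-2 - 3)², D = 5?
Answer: 1936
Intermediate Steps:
G = 25 (G = (-5)² = 25)
g(r, s) = -2 + r + s (g(r, s) = (r + s) - 2 = -2 + r + s)
(-2*(-14) + g(G, -7))² = (-2*(-14) + (-2 + 25 - 7))² = (28 + 16)² = 44² = 1936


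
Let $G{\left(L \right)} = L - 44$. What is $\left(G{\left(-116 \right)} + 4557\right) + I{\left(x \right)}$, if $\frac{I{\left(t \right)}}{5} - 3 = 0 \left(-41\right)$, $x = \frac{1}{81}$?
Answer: $4412$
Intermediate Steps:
$G{\left(L \right)} = -44 + L$
$x = \frac{1}{81} \approx 0.012346$
$I{\left(t \right)} = 15$ ($I{\left(t \right)} = 15 + 5 \cdot 0 \left(-41\right) = 15 + 5 \cdot 0 = 15 + 0 = 15$)
$\left(G{\left(-116 \right)} + 4557\right) + I{\left(x \right)} = \left(\left(-44 - 116\right) + 4557\right) + 15 = \left(-160 + 4557\right) + 15 = 4397 + 15 = 4412$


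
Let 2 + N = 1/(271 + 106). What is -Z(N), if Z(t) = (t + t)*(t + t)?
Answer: -2268036/142129 ≈ -15.958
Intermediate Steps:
N = -753/377 (N = -2 + 1/(271 + 106) = -2 + 1/377 = -753/377 ≈ -1.9973)
Z(t) = 4*t² (Z(t) = (2*t)*(2*t) = 4*t²)
-Z(N) = -4*(-753/377)² = -4*567009/142129 = -1*2268036/142129 = -2268036/142129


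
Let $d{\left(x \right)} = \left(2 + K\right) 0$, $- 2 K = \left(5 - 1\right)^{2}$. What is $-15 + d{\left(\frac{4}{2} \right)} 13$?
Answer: $-15$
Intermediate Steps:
$K = -8$ ($K = - \frac{\left(5 - 1\right)^{2}}{2} = - \frac{4^{2}}{2} = \left(- \frac{1}{2}\right) 16 = -8$)
$d{\left(x \right)} = 0$ ($d{\left(x \right)} = \left(2 - 8\right) 0 = \left(-6\right) 0 = 0$)
$-15 + d{\left(\frac{4}{2} \right)} 13 = -15 + 0 \cdot 13 = -15 + 0 = -15$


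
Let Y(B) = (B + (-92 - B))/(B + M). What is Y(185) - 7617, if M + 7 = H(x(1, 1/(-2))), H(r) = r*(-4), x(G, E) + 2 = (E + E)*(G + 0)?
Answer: -723661/95 ≈ -7617.5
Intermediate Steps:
x(G, E) = -2 + 2*E*G (x(G, E) = -2 + (E + E)*(G + 0) = -2 + (2*E)*G = -2 + 2*E*G)
H(r) = -4*r
M = 5 (M = -7 - 4*(-2 + 2*1/(-2)) = -7 - 4*(-2 + 2*(-1/2)*1) = -7 - 4*(-2 - 1) = -7 - 4*(-3) = -7 + 12 = 5)
Y(B) = -92/(5 + B) (Y(B) = (B + (-92 - B))/(B + 5) = -92/(5 + B))
Y(185) - 7617 = -92/(5 + 185) - 7617 = -92/190 - 7617 = -92*1/190 - 7617 = -46/95 - 7617 = -723661/95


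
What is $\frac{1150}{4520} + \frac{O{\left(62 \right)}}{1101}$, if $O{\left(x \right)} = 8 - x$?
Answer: $\frac{34069}{165884} \approx 0.20538$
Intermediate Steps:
$\frac{1150}{4520} + \frac{O{\left(62 \right)}}{1101} = \frac{1150}{4520} + \frac{8 - 62}{1101} = 1150 \cdot \frac{1}{4520} + \left(8 - 62\right) \frac{1}{1101} = \frac{115}{452} - \frac{18}{367} = \frac{34069}{165884}$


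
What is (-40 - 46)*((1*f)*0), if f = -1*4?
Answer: 0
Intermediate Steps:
f = -4
(-40 - 46)*((1*f)*0) = (-40 - 46)*((1*(-4))*0) = -(-344)*0 = -86*0 = 0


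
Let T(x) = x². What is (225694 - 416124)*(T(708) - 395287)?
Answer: -20181200110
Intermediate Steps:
(225694 - 416124)*(T(708) - 395287) = (225694 - 416124)*(708² - 395287) = -190430*(501264 - 395287) = -190430*105977 = -20181200110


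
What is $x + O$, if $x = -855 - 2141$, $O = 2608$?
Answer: $-388$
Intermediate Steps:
$x = -2996$
$x + O = -2996 + 2608 = -388$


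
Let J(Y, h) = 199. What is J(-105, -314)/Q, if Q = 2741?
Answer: 199/2741 ≈ 0.072601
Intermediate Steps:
J(-105, -314)/Q = 199/2741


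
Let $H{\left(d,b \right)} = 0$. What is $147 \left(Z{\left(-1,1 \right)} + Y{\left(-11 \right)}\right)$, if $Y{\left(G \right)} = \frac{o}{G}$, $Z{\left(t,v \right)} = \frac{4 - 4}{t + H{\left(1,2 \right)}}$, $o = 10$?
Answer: $- \frac{1470}{11} \approx -133.64$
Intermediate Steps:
$Z{\left(t,v \right)} = 0$ ($Z{\left(t,v \right)} = \frac{4 - 4}{t + 0} = \frac{0}{t} = 0$)
$Y{\left(G \right)} = \frac{10}{G}$
$147 \left(Z{\left(-1,1 \right)} + Y{\left(-11 \right)}\right) = 147 \left(0 + \frac{10}{-11}\right) = 147 \left(0 + 10 \left(- \frac{1}{11}\right)\right) = 147 \left(0 - \frac{10}{11}\right) = 147 \left(- \frac{10}{11}\right) = - \frac{1470}{11}$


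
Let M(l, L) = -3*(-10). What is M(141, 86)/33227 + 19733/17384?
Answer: 656189911/577618168 ≈ 1.1360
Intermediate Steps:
M(l, L) = 30
M(141, 86)/33227 + 19733/17384 = 30/33227 + 19733/17384 = 656189911/577618168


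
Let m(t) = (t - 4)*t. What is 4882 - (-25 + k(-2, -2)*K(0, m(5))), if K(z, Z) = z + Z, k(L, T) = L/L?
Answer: 4902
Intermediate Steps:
k(L, T) = 1
m(t) = t*(-4 + t) (m(t) = (-4 + t)*t = t*(-4 + t))
K(z, Z) = Z + z
4882 - (-25 + k(-2, -2)*K(0, m(5))) = 4882 - (-25 + 1*(5*(-4 + 5) + 0)) = 4882 - (-25 + 1*(5*1 + 0)) = 4882 - (-25 + 1*(5 + 0)) = 4882 - (-25 + 1*5) = 4882 - (-25 + 5) = 4882 - 1*(-20) = 4882 + 20 = 4902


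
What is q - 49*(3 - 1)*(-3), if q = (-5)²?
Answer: 319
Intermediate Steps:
q = 25
q - 49*(3 - 1)*(-3) = 25 - 49*(3 - 1)*(-3) = 25 - 98*(-3) = 25 - 49*(-6) = 25 + 294 = 319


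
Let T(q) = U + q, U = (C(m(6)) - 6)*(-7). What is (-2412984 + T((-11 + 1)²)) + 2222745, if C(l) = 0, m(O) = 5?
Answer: -190097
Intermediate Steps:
U = 42 (U = (0 - 6)*(-7) = -6*(-7) = 42)
T(q) = 42 + q
(-2412984 + T((-11 + 1)²)) + 2222745 = (-2412984 + (42 + (-11 + 1)²)) + 2222745 = (-2412984 + (42 + (-10)²)) + 2222745 = (-2412984 + (42 + 100)) + 2222745 = (-2412984 + 142) + 2222745 = -2412842 + 2222745 = -190097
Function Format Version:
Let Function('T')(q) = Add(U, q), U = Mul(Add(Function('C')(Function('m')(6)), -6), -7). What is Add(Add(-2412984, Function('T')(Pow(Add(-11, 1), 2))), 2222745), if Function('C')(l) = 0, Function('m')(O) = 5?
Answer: -190097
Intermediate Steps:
U = 42 (U = Mul(Add(0, -6), -7) = Mul(-6, -7) = 42)
Function('T')(q) = Add(42, q)
Add(Add(-2412984, Function('T')(Pow(Add(-11, 1), 2))), 2222745) = Add(Add(-2412984, Add(42, Pow(Add(-11, 1), 2))), 2222745) = Add(Add(-2412984, Add(42, Pow(-10, 2))), 2222745) = Add(Add(-2412984, Add(42, 100)), 2222745) = Add(Add(-2412984, 142), 2222745) = Add(-2412842, 2222745) = -190097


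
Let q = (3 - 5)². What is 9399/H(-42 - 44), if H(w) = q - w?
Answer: 3133/30 ≈ 104.43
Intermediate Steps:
q = 4 (q = (-2)² = 4)
H(w) = 4 - w
9399/H(-42 - 44) = 9399/(4 - (-42 - 44)) = 9399/(4 - 1*(-86)) = 9399/(4 + 86) = 9399/90 = 9399*(1/90) = 3133/30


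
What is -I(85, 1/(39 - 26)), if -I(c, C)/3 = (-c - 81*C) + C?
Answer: -3555/13 ≈ -273.46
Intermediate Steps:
I(c, C) = 3*c + 240*C (I(c, C) = -3*((-c - 81*C) + C) = -3*(-c - 80*C) = 3*c + 240*C)
-I(85, 1/(39 - 26)) = -(3*85 + 240/(39 - 26)) = -(255 + 240/13) = -1*3555/13 = -3555/13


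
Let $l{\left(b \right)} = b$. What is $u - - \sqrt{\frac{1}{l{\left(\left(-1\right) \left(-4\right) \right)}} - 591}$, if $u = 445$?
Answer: $445 + \frac{i \sqrt{2363}}{2} \approx 445.0 + 24.305 i$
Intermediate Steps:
$u - - \sqrt{\frac{1}{l{\left(\left(-1\right) \left(-4\right) \right)}} - 591} = 445 - - \sqrt{\frac{1}{\left(-1\right) \left(-4\right)} - 591} = 445 - - \sqrt{\frac{1}{4} - 591} = 445 - - \sqrt{- \frac{2363}{4}} = 445 - - \frac{i \sqrt{2363}}{2} = 445 + \frac{i \sqrt{2363}}{2}$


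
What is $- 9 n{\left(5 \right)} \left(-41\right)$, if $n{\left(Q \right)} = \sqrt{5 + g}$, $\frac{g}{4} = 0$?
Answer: $369 \sqrt{5} \approx 825.11$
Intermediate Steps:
$g = 0$ ($g = 4 \cdot 0 = 0$)
$n{\left(Q \right)} = \sqrt{5}$ ($n{\left(Q \right)} = \sqrt{5 + 0} = \sqrt{5}$)
$- 9 n{\left(5 \right)} \left(-41\right) = - 9 \sqrt{5} \left(-41\right) = 369 \sqrt{5}$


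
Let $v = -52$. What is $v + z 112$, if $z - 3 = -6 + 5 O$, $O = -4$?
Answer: $-2628$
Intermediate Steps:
$z = -23$ ($z = 3 + \left(-6 + 5 \left(-4\right)\right) = 3 - 26 = -23$)
$v + z 112 = -52 - 2576 = -2628$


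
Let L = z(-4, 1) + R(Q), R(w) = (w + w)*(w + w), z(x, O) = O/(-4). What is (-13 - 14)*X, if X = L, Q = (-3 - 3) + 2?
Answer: -6885/4 ≈ -1721.3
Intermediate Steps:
z(x, O) = -O/4 (z(x, O) = O*(-¼) = -O/4)
Q = -4 (Q = -6 + 2 = -4)
R(w) = 4*w² (R(w) = (2*w)*(2*w) = 4*w²)
L = 255/4 (L = -¼*1 + 4*(-4)² = -¼ + 4*16 = -¼ + 64 = 255/4 ≈ 63.750)
X = 255/4 ≈ 63.750
(-13 - 14)*X = (-13 - 14)*(255/4) = -27*255/4 = -6885/4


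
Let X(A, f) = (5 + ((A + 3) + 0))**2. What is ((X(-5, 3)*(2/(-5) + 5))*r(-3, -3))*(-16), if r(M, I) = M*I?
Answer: -29808/5 ≈ -5961.6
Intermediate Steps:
r(M, I) = I*M
X(A, f) = (8 + A)**2 (X(A, f) = (5 + ((3 + A) + 0))**2 = (5 + (3 + A))**2 = (8 + A)**2)
((X(-5, 3)*(2/(-5) + 5))*r(-3, -3))*(-16) = (((8 - 5)**2*(2/(-5) + 5))*(-3*(-3)))*(-16) = ((3**2*(2*(-1/5) + 5))*9)*(-16) = ((9*(-2/5 + 5))*9)*(-16) = ((9*(23/5))*9)*(-16) = ((207/5)*9)*(-16) = (1863/5)*(-16) = -29808/5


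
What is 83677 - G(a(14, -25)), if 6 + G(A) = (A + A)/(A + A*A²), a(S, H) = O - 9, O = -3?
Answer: 12134033/145 ≈ 83683.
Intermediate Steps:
a(S, H) = -12 (a(S, H) = -3 - 9 = -12)
G(A) = -6 + 2*A/(A + A³) (G(A) = -6 + (A + A)/(A + A*A²) = -6 + (2*A)/(A + A³) = -6 + 2*A/(A + A³))
83677 - G(a(14, -25)) = 83677 - 2*(-2 - 3*(-12)²)/(1 + (-12)²) = 83677 - 2*(-2 - 3*144)/(1 + 144) = 83677 - 2*(-2 - 432)/145 = 83677 - 2*(-434)/145 = 83677 - 1*(-868/145) = 83677 + 868/145 = 12134033/145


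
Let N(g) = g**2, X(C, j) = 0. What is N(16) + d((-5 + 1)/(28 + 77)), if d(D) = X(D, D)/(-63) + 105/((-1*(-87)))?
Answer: 7459/29 ≈ 257.21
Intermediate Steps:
d(D) = 35/29 (d(D) = 0/(-63) + 105/((-1*(-87))) = 0*(-1/63) + 105/87 = 0 + 105*(1/87) = 0 + 35/29 = 35/29)
N(16) + d((-5 + 1)/(28 + 77)) = 16**2 + 35/29 = 256 + 35/29 = 7459/29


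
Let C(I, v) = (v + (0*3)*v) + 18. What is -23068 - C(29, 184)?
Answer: -23270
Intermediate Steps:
C(I, v) = 18 + v (C(I, v) = (v + 0*v) + 18 = (v + 0) + 18 = v + 18 = 18 + v)
-23068 - C(29, 184) = -23068 - (18 + 184) = -23068 - 1*202 = -23068 - 202 = -23270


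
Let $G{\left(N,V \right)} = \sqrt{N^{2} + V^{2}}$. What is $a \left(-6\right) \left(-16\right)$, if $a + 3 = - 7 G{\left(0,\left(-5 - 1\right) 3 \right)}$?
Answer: $-12384$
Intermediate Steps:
$a = -129$ ($a = -3 - 7 \sqrt{0^{2} + \left(\left(-5 - 1\right) 3\right)^{2}} = -3 - 7 \sqrt{0 + \left(\left(-6\right) 3\right)^{2}} = -3 - 7 \sqrt{0 + \left(-18\right)^{2}} = -3 - 7 \sqrt{0 + 324} = -3 - 7 \sqrt{324} = -3 - 126 = -129$)
$a \left(-6\right) \left(-16\right) = \left(-129\right) \left(-6\right) \left(-16\right) = 774 \left(-16\right) = -12384$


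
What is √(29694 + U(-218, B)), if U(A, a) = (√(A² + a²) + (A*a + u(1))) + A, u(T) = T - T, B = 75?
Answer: √(13126 + √53149) ≈ 115.57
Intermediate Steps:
u(T) = 0
U(A, a) = A + √(A² + a²) + A*a (U(A, a) = (√(A² + a²) + (A*a + 0)) + A = (√(A² + a²) + A*a) + A = A + √(A² + a²) + A*a)
√(29694 + U(-218, B)) = √(29694 + (-218 + √((-218)² + 75²) - 218*75)) = √(29694 + (-218 + √(47524 + 5625) - 16350)) = √(29694 + (-218 + √53149 - 16350)) = √(29694 + (-16568 + √53149)) = √(13126 + √53149)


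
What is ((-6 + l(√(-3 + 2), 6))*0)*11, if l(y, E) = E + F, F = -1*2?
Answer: 0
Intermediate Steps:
F = -2
l(y, E) = -2 + E (l(y, E) = E - 2 = -2 + E)
((-6 + l(√(-3 + 2), 6))*0)*11 = ((-6 + (-2 + 6))*0)*11 = ((-6 + 4)*0)*11 = -2*0*11 = 0*11 = 0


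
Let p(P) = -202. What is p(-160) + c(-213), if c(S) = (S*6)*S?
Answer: 272012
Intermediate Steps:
c(S) = 6*S² (c(S) = (6*S)*S = 6*S²)
p(-160) + c(-213) = -202 + 6*(-213)² = -202 + 6*45369 = -202 + 272214 = 272012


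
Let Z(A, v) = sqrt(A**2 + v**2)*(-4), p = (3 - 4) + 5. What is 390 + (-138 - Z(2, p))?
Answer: 252 + 8*sqrt(5) ≈ 269.89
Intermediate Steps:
p = 4 (p = -1 + 5 = 4)
Z(A, v) = -4*sqrt(A**2 + v**2)
390 + (-138 - Z(2, p)) = 390 + (-138 - (-4)*sqrt(2**2 + 4**2)) = 390 + (-138 - (-4)*sqrt(4 + 16)) = 390 + (-138 - (-4)*sqrt(20)) = 390 + (-138 - (-4)*2*sqrt(5)) = 390 + (-138 - (-8)*sqrt(5)) = 390 + (-138 + 8*sqrt(5)) = 252 + 8*sqrt(5)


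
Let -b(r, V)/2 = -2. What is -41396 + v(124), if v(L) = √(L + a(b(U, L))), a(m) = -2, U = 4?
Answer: -41396 + √122 ≈ -41385.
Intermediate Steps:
b(r, V) = 4 (b(r, V) = -2*(-2) = 4)
v(L) = √(-2 + L) (v(L) = √(L - 2) = √(-2 + L))
-41396 + v(124) = -41396 + √(-2 + 124) = -41396 + √122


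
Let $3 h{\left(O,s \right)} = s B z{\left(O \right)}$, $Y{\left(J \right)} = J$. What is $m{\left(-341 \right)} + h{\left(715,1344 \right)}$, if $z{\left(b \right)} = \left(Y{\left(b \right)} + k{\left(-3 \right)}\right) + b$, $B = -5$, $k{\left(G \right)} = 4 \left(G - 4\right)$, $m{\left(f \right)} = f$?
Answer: $-3140821$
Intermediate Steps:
$k{\left(G \right)} = -16 + 4 G$ ($k{\left(G \right)} = 4 \left(-4 + G\right) = -16 + 4 G$)
$z{\left(b \right)} = -28 + 2 b$ ($z{\left(b \right)} = \left(b + \left(-16 + 4 \left(-3\right)\right)\right) + b = \left(b - 28\right) + b = \left(-28 + b\right) + b = -28 + 2 b$)
$h{\left(O,s \right)} = - \frac{5 s \left(-28 + 2 O\right)}{3}$ ($h{\left(O,s \right)} = \frac{s \left(-5\right) \left(-28 + 2 O\right)}{3} = \frac{- 5 s \left(-28 + 2 O\right)}{3} = \frac{\left(-5\right) s \left(-28 + 2 O\right)}{3} = - \frac{5 s \left(-28 + 2 O\right)}{3}$)
$m{\left(-341 \right)} + h{\left(715,1344 \right)} = -341 + \frac{10}{3} \cdot 1344 \left(14 - 715\right) = -341 + \frac{10}{3} \cdot 1344 \left(-701\right) = -341 - 3140480 = -3140821$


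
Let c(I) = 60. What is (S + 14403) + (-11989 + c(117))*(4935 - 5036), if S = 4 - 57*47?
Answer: 1216557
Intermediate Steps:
S = -2675 (S = 4 - 2679 = -2675)
(S + 14403) + (-11989 + c(117))*(4935 - 5036) = (-2675 + 14403) + (-11989 + 60)*(4935 - 5036) = 11728 - 11929*(-101) = 11728 + 1204829 = 1216557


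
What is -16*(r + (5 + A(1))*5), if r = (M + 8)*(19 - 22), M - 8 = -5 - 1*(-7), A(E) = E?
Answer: 384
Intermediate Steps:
M = 10 (M = 8 + (-5 - 1*(-7)) = 8 + (-5 + 7) = 8 + 2 = 10)
r = -54 (r = (10 + 8)*(19 - 22) = 18*(-3) = -54)
-16*(r + (5 + A(1))*5) = -16*(-54 + (5 + 1)*5) = -16*(-54 + 6*5) = -16*(-54 + 30) = -16*(-24) = 384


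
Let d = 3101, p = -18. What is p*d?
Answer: -55818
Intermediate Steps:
p*d = -18*3101 = -55818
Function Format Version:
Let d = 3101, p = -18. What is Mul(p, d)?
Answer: -55818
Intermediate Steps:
Mul(p, d) = Mul(-18, 3101) = -55818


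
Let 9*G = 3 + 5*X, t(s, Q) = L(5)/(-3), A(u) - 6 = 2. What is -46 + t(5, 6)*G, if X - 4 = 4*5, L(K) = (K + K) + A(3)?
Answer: -128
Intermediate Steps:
A(u) = 8 (A(u) = 6 + 2 = 8)
L(K) = 8 + 2*K (L(K) = (K + K) + 8 = 2*K + 8 = 8 + 2*K)
X = 24 (X = 4 + 4*5 = 4 + 20 = 24)
t(s, Q) = -6 (t(s, Q) = (8 + 2*5)/(-3) = (8 + 10)*(-⅓) = 18*(-⅓) = -6)
G = 41/3 (G = (3 + 5*24)/9 = (3 + 120)/9 = (⅑)*123 = 41/3 ≈ 13.667)
-46 + t(5, 6)*G = -46 - 6*41/3 = -46 - 82 = -128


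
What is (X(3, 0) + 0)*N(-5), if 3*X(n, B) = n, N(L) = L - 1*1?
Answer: -6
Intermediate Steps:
N(L) = -1 + L (N(L) = L - 1 = -1 + L)
X(n, B) = n/3
(X(3, 0) + 0)*N(-5) = ((1/3)*3 + 0)*(-1 - 5) = (1 + 0)*(-6) = 1*(-6) = -6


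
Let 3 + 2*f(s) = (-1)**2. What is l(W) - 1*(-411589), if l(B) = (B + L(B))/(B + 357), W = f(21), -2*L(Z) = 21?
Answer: 293051345/712 ≈ 4.1159e+5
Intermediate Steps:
L(Z) = -21/2 (L(Z) = -1/2*21 = -21/2)
f(s) = -1 (f(s) = -3/2 + (1/2)*(-1)**2 = -3/2 + (1/2)*1 = -3/2 + 1/2 = -1)
W = -1
l(B) = (-21/2 + B)/(357 + B) (l(B) = (B - 21/2)/(B + 357) = (-21/2 + B)/(357 + B))
l(W) - 1*(-411589) = (-21/2 - 1)/(357 - 1) - 1*(-411589) = -23/2/356 + 411589 = (1/356)*(-23/2) + 411589 = -23/712 + 411589 = 293051345/712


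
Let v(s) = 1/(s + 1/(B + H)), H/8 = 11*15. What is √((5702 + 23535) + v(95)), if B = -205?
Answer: √328048540153302/105926 ≈ 170.99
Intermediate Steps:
H = 1320 (H = 8*(11*15) = 8*165 = 1320)
v(s) = 1/(1/1115 + s) (v(s) = 1/(s + 1/(-205 + 1320)) = 1/(s + 1/1115) = 1/(1/1115 + s))
√((5702 + 23535) + v(95)) = √((5702 + 23535) + 1115/(1 + 1115*95)) = √(29237 + 1115/(1 + 105925)) = √(29237 + 1115/105926) = √(3096959577/105926) = √328048540153302/105926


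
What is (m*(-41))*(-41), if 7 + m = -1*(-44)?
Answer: 62197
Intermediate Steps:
m = 37 (m = -7 - 1*(-44) = -7 + 44 = 37)
(m*(-41))*(-41) = (37*(-41))*(-41) = -1517*(-41) = 62197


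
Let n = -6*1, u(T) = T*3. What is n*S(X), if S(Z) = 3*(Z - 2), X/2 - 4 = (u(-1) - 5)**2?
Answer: -2412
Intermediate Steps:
u(T) = 3*T
X = 136 (X = 8 + 2*(3*(-1) - 5)**2 = 8 + 2*(-3 - 5)**2 = 8 + 2*(-8)**2 = 8 + 2*64 = 8 + 128 = 136)
S(Z) = -6 + 3*Z (S(Z) = 3*(-2 + Z) = -6 + 3*Z)
n = -6
n*S(X) = -6*(-6 + 3*136) = -6*(-6 + 408) = -6*402 = -2412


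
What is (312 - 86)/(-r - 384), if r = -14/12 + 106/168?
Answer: -6328/10737 ≈ -0.58936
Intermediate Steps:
r = -15/28 (r = -14*1/12 + 106*(1/168) = -7/6 + 53/84 = -15/28 ≈ -0.53571)
(312 - 86)/(-r - 384) = (312 - 86)/(-1*(-15/28) - 384) = 226/(15/28 - 384) = 226/(-10737/28) = 226*(-28/10737) = -6328/10737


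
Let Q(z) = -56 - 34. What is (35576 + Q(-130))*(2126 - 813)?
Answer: 46593118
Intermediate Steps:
Q(z) = -90
(35576 + Q(-130))*(2126 - 813) = (35576 - 90)*(2126 - 813) = 35486*1313 = 46593118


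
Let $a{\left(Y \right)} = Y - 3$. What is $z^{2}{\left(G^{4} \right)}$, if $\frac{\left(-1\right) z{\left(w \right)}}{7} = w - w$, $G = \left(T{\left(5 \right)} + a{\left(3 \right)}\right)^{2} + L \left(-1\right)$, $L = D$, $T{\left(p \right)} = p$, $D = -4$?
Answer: $0$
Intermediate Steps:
$a{\left(Y \right)} = -3 + Y$ ($a{\left(Y \right)} = Y - 3 = -3 + Y$)
$L = -4$
$G = 29$ ($G = \left(5 + \left(-3 + 3\right)\right)^{2} - -4 = \left(5 + 0\right)^{2} + 4 = 5^{2} + 4 = 25 + 4 = 29$)
$z{\left(w \right)} = 0$ ($z{\left(w \right)} = - 7 \left(w - w\right) = \left(-7\right) 0 = 0$)
$z^{2}{\left(G^{4} \right)} = 0^{2} = 0$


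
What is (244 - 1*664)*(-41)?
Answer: 17220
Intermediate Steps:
(244 - 1*664)*(-41) = (244 - 664)*(-41) = -420*(-41) = 17220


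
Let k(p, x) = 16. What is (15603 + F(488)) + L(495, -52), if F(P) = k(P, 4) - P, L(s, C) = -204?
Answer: 14927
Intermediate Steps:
F(P) = 16 - P
(15603 + F(488)) + L(495, -52) = (15603 + (16 - 1*488)) - 204 = (15603 + (16 - 488)) - 204 = (15603 - 472) - 204 = 15131 - 204 = 14927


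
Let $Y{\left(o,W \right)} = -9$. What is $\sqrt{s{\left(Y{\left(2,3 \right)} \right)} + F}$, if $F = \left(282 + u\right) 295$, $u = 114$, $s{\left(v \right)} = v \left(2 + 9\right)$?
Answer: $9 \sqrt{1441} \approx 341.64$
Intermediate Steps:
$s{\left(v \right)} = 11 v$ ($s{\left(v \right)} = v 11 = 11 v$)
$F = 116820$ ($F = \left(282 + 114\right) 295 = 396 \cdot 295 = 116820$)
$\sqrt{s{\left(Y{\left(2,3 \right)} \right)} + F} = \sqrt{11 \left(-9\right) + 116820} = \sqrt{-99 + 116820} = \sqrt{116721} = 9 \sqrt{1441}$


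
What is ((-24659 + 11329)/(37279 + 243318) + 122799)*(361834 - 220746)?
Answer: 4861471709448224/280597 ≈ 1.7325e+10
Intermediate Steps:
((-24659 + 11329)/(37279 + 243318) + 122799)*(361834 - 220746) = (-13330/280597 + 122799)*141088 = (34457017673/280597)*141088 = 4861471709448224/280597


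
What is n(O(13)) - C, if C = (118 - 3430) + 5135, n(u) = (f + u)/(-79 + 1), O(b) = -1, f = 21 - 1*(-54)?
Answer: -71134/39 ≈ -1823.9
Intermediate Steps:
f = 75 (f = 21 + 54 = 75)
n(u) = -25/26 - u/78 (n(u) = (75 + u)/(-79 + 1) = (75 + u)/(-78) = (75 + u)*(-1/78) = -25/26 - u/78)
C = 1823 (C = -3312 + 5135 = 1823)
n(O(13)) - C = (-25/26 - 1/78*(-1)) - 1*1823 = (-25/26 + 1/78) - 1823 = -37/39 - 1823 = -71134/39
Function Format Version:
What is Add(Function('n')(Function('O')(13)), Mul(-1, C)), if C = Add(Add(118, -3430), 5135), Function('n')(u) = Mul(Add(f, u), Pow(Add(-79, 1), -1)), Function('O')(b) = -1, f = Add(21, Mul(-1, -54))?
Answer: Rational(-71134, 39) ≈ -1823.9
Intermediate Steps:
f = 75 (f = Add(21, 54) = 75)
Function('n')(u) = Add(Rational(-25, 26), Mul(Rational(-1, 78), u)) (Function('n')(u) = Mul(Add(75, u), Pow(Add(-79, 1), -1)) = Mul(Add(75, u), Pow(-78, -1)) = Mul(Add(75, u), Rational(-1, 78)) = Add(Rational(-25, 26), Mul(Rational(-1, 78), u)))
C = 1823 (C = Add(-3312, 5135) = 1823)
Add(Function('n')(Function('O')(13)), Mul(-1, C)) = Add(Add(Rational(-25, 26), Mul(Rational(-1, 78), -1)), Mul(-1, 1823)) = Add(Add(Rational(-25, 26), Rational(1, 78)), -1823) = Add(Rational(-37, 39), -1823) = Rational(-71134, 39)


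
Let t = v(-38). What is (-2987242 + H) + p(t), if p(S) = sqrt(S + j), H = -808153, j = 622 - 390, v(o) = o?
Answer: -3795395 + sqrt(194) ≈ -3.7954e+6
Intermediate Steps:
t = -38
j = 232
p(S) = sqrt(232 + S) (p(S) = sqrt(S + 232) = sqrt(232 + S))
(-2987242 + H) + p(t) = (-2987242 - 808153) + sqrt(232 - 38) = -3795395 + sqrt(194)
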